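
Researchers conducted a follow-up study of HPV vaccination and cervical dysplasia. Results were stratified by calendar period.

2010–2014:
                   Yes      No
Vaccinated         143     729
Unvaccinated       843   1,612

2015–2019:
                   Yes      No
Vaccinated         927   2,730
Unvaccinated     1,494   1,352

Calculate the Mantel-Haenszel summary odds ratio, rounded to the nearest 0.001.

OR_MH = Σ(aᵢdᵢ/nᵢ) / Σ(bᵢcᵢ/nᵢ), where nᵢ is the stratum total.
Stratum 1 (2010–2014): n = 3327; a·d/n = 143·1612/3327 = 69.2864; b·c/n = 729·843/3327 = 184.7151
Stratum 2 (2015–2019): n = 6503; a·d/n = 927·1352/6503 = 192.7270; b·c/n = 2730·1494/6503 = 627.1905
OR_MH = (69.2864 + 192.7270) / (184.7151 + 627.1905) = 262.0135 / 811.9056 = 0.32271

0.323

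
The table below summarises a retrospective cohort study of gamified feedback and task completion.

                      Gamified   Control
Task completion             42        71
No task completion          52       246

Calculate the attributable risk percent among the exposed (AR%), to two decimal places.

49.87

Reading the table with exposure as columns: a = 42 (Gamified, case), b = 52 (Gamified, non-case), c = 71 (Control, case), d = 246.
Risk in exposed = 42/94 = 0.44681; risk in unexposed = 71/317 = 0.22397.
RR = 0.44681/0.22397 = 1.99491
AR% = (RR − 1)/RR × 100 = (1.99491 − 1)/1.99491 × 100 = 49.8723%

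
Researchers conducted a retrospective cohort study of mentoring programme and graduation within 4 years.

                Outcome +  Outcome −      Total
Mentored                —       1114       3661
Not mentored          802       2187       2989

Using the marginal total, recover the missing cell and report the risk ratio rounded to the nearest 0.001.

The missing cell is in the exposed row: 3661 − 1114 = 2547.
So a = 2547, b = 1114, c = 802, d = 2187.
RR = [a/(a+b)] / [c/(c+d)] = (2547/3661) / (802/2989) = 0.69571/0.26832 = 2.59287

2.593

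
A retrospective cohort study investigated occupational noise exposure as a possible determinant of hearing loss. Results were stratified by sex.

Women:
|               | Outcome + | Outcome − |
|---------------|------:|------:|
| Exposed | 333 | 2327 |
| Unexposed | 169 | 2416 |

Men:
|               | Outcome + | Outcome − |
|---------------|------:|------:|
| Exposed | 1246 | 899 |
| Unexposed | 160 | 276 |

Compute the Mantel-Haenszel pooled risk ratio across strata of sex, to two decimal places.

1.71

RR_MH = Σ(aᵢ·n₀ᵢ/nᵢ) / Σ(cᵢ·n₁ᵢ/nᵢ), with n₁ᵢ = aᵢ+bᵢ (exposed), n₀ᵢ = cᵢ+dᵢ (unexposed), nᵢ = n₁ᵢ+n₀ᵢ.
Stratum 1 (Women): n₁ = 2660, n₀ = 2585, n = 5245; a·n₀/n = 333·2585/5245 = 164.1192; c·n₁/n = 169·2660/5245 = 85.7083
Stratum 2 (Men): n₁ = 2145, n₀ = 436, n = 2581; a·n₀/n = 1246·436/2581 = 210.4828; c·n₁/n = 160·2145/2581 = 132.9717
RR_MH = (164.1192 + 210.4828) / (85.7083 + 132.9717) = 374.6019 / 218.6800 = 1.71301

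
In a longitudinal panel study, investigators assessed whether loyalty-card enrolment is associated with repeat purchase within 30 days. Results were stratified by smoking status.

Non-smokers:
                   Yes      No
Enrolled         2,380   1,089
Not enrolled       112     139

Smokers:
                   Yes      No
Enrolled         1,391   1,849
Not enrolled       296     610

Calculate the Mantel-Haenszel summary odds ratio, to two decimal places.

1.78

OR_MH = Σ(aᵢdᵢ/nᵢ) / Σ(bᵢcᵢ/nᵢ), where nᵢ is the stratum total.
Stratum 1 (Non-smokers): n = 3720; a·d/n = 2380·139/3720 = 88.9301; b·c/n = 1089·112/3720 = 32.7871
Stratum 2 (Smokers): n = 4146; a·d/n = 1391·610/4146 = 204.6575; b·c/n = 1849·296/4146 = 132.0077
OR_MH = (88.9301 + 204.6575) / (32.7871 + 132.0077) = 293.5876 / 164.7948 = 1.78153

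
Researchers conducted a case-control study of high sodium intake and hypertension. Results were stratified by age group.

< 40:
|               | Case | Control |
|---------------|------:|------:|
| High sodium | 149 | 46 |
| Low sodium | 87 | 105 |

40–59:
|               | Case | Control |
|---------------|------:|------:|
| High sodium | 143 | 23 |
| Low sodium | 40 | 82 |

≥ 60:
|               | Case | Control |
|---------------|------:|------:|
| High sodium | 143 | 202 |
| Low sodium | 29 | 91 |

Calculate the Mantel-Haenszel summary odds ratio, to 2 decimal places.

OR_MH = Σ(aᵢdᵢ/nᵢ) / Σ(bᵢcᵢ/nᵢ), where nᵢ is the stratum total.
Stratum 1 (< 40): n = 387; a·d/n = 149·105/387 = 40.4264; b·c/n = 46·87/387 = 10.3411
Stratum 2 (40–59): n = 288; a·d/n = 143·82/288 = 40.7153; b·c/n = 23·40/288 = 3.1944
Stratum 3 (≥ 60): n = 465; a·d/n = 143·91/465 = 27.9849; b·c/n = 202·29/465 = 12.5978
OR_MH = (40.4264 + 40.7153 + 27.9849) / (10.3411 + 3.1944 + 12.5978) = 109.1266 / 26.1334 = 4.17575

4.18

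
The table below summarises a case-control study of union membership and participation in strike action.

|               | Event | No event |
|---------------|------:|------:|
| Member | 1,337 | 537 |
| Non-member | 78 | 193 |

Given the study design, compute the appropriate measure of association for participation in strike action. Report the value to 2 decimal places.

Cells: a = 1337, b = 537, c = 78, d = 193.
This is a case-control study: participants were sampled on outcome status, so risks in the source population cannot be estimated directly — relative risk is not valid here. The odds ratio is the appropriate measure.
OR = (a·d)/(b·c) = (1337 × 193) / (537 × 78) = 258041 / 41886 = 6.16055

6.16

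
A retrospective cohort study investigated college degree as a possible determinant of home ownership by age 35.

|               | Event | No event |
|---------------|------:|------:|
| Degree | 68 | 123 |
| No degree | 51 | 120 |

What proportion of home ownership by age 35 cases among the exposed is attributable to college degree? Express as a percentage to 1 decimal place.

16.2

Cells: a = 68, b = 123, c = 51, d = 120.
Risk in exposed = 68/191 = 0.35602; risk in unexposed = 51/171 = 0.29825.
RR = 0.35602/0.29825 = 1.19372
AR% = (RR − 1)/RR × 100 = (1.19372 − 1)/1.19372 × 100 = 16.2281%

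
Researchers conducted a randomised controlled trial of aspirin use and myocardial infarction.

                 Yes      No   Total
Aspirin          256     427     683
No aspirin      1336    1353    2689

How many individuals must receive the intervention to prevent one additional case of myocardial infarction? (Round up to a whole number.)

Risk in treated group = 256/683 = 0.37482; risk in control = 1336/2689 = 0.49684.
Absolute risk reduction = 0.49684 − 0.37482 = 0.12202
NNT = 1 / ARR = 1 / 0.12202 = 8.195 → round up → 9

9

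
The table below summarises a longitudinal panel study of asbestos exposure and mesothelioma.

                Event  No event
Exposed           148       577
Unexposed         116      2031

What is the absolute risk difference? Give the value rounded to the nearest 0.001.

0.150

Cells: a = 148, b = 577, c = 116, d = 2031.
Risk in exposed = 148/725 = 0.204138; risk in unexposed = 116/2147 = 0.054029.
Risk difference = 0.204138 − 0.054029 = 0.150109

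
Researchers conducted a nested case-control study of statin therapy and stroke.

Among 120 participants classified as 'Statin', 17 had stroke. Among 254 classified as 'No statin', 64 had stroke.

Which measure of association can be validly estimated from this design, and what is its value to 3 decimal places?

0.490

From the description: a = 17, b = 103, c = 64, d = 190.
This is a nested case-control study: participants were sampled on outcome status, so risks in the source population cannot be estimated directly — relative risk is not valid here. The odds ratio is the appropriate measure.
OR = (a·d)/(b·c) = (17 × 190) / (103 × 64) = 3230 / 6592 = 0.48999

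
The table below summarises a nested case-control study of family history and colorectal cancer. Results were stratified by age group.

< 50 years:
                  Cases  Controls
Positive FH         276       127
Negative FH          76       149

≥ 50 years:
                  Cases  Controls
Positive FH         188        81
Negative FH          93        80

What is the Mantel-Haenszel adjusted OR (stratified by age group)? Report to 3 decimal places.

3.070

OR_MH = Σ(aᵢdᵢ/nᵢ) / Σ(bᵢcᵢ/nᵢ), where nᵢ is the stratum total.
Stratum 1 (< 50 years): n = 628; a·d/n = 276·149/628 = 65.4841; b·c/n = 127·76/628 = 15.3694
Stratum 2 (≥ 50 years): n = 442; a·d/n = 188·80/442 = 34.0271; b·c/n = 81·93/442 = 17.0430
OR_MH = (65.4841 + 34.0271) / (15.3694 + 17.0430) = 99.5112 / 32.4124 = 3.07016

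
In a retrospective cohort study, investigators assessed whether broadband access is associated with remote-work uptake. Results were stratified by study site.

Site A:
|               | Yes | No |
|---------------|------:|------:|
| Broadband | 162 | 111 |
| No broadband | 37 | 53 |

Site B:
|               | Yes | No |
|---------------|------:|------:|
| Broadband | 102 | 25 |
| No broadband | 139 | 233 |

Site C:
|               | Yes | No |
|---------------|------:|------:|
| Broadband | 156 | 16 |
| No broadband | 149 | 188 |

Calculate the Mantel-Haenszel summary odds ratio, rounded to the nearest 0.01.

OR_MH = Σ(aᵢdᵢ/nᵢ) / Σ(bᵢcᵢ/nᵢ), where nᵢ is the stratum total.
Stratum 1 (Site A): n = 363; a·d/n = 162·53/363 = 23.6529; b·c/n = 111·37/363 = 11.3140
Stratum 2 (Site B): n = 499; a·d/n = 102·233/499 = 47.6273; b·c/n = 25·139/499 = 6.9639
Stratum 3 (Site C): n = 509; a·d/n = 156·188/509 = 57.6189; b·c/n = 16·149/509 = 4.6837
OR_MH = (23.6529 + 47.6273 + 57.6189) / (11.3140 + 6.9639 + 4.6837) = 128.8990 / 22.9617 = 5.61366

5.61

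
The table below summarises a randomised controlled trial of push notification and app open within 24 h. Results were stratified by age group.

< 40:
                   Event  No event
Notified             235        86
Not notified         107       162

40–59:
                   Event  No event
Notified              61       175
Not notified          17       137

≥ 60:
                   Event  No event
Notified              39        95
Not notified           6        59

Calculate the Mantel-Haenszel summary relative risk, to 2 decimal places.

1.98

RR_MH = Σ(aᵢ·n₀ᵢ/nᵢ) / Σ(cᵢ·n₁ᵢ/nᵢ), with n₁ᵢ = aᵢ+bᵢ (exposed), n₀ᵢ = cᵢ+dᵢ (unexposed), nᵢ = n₁ᵢ+n₀ᵢ.
Stratum 1 (< 40): n₁ = 321, n₀ = 269, n = 590; a·n₀/n = 235·269/590 = 107.1441; c·n₁/n = 107·321/590 = 58.2153
Stratum 2 (40–59): n₁ = 236, n₀ = 154, n = 390; a·n₀/n = 61·154/390 = 24.0872; c·n₁/n = 17·236/390 = 10.2872
Stratum 3 (≥ 60): n₁ = 134, n₀ = 65, n = 199; a·n₀/n = 39·65/199 = 12.7387; c·n₁/n = 6·134/199 = 4.0402
RR_MH = (107.1441 + 24.0872 + 12.7387) / (58.2153 + 10.2872 + 4.0402) = 143.9699 / 72.5426 = 1.98463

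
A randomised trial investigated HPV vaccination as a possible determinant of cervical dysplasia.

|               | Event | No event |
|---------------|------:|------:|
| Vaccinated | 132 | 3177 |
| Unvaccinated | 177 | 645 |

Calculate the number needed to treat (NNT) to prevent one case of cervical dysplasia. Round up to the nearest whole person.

Risk in treated group = 132/3309 = 0.03989; risk in control = 177/822 = 0.21533.
Absolute risk reduction = 0.21533 − 0.03989 = 0.17544
NNT = 1 / ARR = 1 / 0.17544 = 5.700 → round up → 6

6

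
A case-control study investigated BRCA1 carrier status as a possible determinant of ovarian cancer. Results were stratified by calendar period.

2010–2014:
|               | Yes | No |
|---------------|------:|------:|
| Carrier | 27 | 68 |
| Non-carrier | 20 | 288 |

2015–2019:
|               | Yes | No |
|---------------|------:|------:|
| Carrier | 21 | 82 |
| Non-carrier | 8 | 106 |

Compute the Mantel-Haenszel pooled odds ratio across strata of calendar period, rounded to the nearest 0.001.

OR_MH = Σ(aᵢdᵢ/nᵢ) / Σ(bᵢcᵢ/nᵢ), where nᵢ is the stratum total.
Stratum 1 (2010–2014): n = 403; a·d/n = 27·288/403 = 19.2953; b·c/n = 68·20/403 = 3.3747
Stratum 2 (2015–2019): n = 217; a·d/n = 21·106/217 = 10.2581; b·c/n = 82·8/217 = 3.0230
OR_MH = (19.2953 + 10.2581) / (3.3747 + 3.0230) = 29.5533 / 6.3977 = 4.61935

4.619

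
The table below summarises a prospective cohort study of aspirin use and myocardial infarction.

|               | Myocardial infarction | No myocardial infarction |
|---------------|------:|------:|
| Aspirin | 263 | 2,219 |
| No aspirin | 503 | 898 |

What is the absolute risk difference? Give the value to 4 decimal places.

-0.2531

Cells: a = 263, b = 2219, c = 503, d = 898.
Risk in exposed = 263/2482 = 0.105963; risk in unexposed = 503/1401 = 0.359029.
Risk difference = 0.105963 − 0.359029 = -0.253066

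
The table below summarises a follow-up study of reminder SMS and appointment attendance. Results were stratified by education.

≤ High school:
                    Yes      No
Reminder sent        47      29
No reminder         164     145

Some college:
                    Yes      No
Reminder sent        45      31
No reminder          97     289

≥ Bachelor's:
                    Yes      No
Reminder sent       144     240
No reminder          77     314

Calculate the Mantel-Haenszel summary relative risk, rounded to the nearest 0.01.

1.71

RR_MH = Σ(aᵢ·n₀ᵢ/nᵢ) / Σ(cᵢ·n₁ᵢ/nᵢ), with n₁ᵢ = aᵢ+bᵢ (exposed), n₀ᵢ = cᵢ+dᵢ (unexposed), nᵢ = n₁ᵢ+n₀ᵢ.
Stratum 1 (≤ High school): n₁ = 76, n₀ = 309, n = 385; a·n₀/n = 47·309/385 = 37.7221; c·n₁/n = 164·76/385 = 32.3740
Stratum 2 (Some college): n₁ = 76, n₀ = 386, n = 462; a·n₀/n = 45·386/462 = 37.5974; c·n₁/n = 97·76/462 = 15.9567
Stratum 3 (≥ Bachelor's): n₁ = 384, n₀ = 391, n = 775; a·n₀/n = 144·391/775 = 72.6503; c·n₁/n = 77·384/775 = 38.1523
RR_MH = (37.7221 + 37.5974 + 72.6503) / (32.3740 + 15.9567 + 38.1523) = 147.9698 / 86.4830 = 1.71097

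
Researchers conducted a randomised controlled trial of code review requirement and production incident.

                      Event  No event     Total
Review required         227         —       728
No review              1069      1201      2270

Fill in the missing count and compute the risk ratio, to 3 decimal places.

0.662

The missing cell is in the exposed row: 728 − 227 = 501.
So a = 227, b = 501, c = 1069, d = 1201.
RR = [a/(a+b)] / [c/(c+d)] = (227/728) / (1069/2270) = 0.31181/0.47093 = 0.66213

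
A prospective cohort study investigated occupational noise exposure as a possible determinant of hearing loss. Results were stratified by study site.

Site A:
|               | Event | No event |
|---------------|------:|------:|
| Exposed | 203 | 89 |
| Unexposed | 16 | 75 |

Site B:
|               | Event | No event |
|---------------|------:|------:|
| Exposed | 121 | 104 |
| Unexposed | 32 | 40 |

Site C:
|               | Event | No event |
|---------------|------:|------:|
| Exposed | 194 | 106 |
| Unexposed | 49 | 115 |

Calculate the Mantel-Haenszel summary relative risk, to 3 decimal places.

2.145

RR_MH = Σ(aᵢ·n₀ᵢ/nᵢ) / Σ(cᵢ·n₁ᵢ/nᵢ), with n₁ᵢ = aᵢ+bᵢ (exposed), n₀ᵢ = cᵢ+dᵢ (unexposed), nᵢ = n₁ᵢ+n₀ᵢ.
Stratum 1 (Site A): n₁ = 292, n₀ = 91, n = 383; a·n₀/n = 203·91/383 = 48.2324; c·n₁/n = 16·292/383 = 12.1984
Stratum 2 (Site B): n₁ = 225, n₀ = 72, n = 297; a·n₀/n = 121·72/297 = 29.3333; c·n₁/n = 32·225/297 = 24.2424
Stratum 3 (Site C): n₁ = 300, n₀ = 164, n = 464; a·n₀/n = 194·164/464 = 68.5690; c·n₁/n = 49·300/464 = 31.6810
RR_MH = (48.2324 + 29.3333 + 68.5690) / (12.1984 + 24.2424 + 31.6810) = 146.1347 / 68.1219 = 2.14519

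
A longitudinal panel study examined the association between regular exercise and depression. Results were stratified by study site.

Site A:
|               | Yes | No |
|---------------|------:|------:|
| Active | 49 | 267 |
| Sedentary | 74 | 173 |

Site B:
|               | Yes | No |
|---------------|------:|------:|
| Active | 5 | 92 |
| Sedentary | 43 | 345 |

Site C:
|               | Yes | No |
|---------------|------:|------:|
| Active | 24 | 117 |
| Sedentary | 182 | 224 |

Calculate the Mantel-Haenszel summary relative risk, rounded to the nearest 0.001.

0.446

RR_MH = Σ(aᵢ·n₀ᵢ/nᵢ) / Σ(cᵢ·n₁ᵢ/nᵢ), with n₁ᵢ = aᵢ+bᵢ (exposed), n₀ᵢ = cᵢ+dᵢ (unexposed), nᵢ = n₁ᵢ+n₀ᵢ.
Stratum 1 (Site A): n₁ = 316, n₀ = 247, n = 563; a·n₀/n = 49·247/563 = 21.4973; c·n₁/n = 74·316/563 = 41.5346
Stratum 2 (Site B): n₁ = 97, n₀ = 388, n = 485; a·n₀/n = 5·388/485 = 4.0000; c·n₁/n = 43·97/485 = 8.6000
Stratum 3 (Site C): n₁ = 141, n₀ = 406, n = 547; a·n₀/n = 24·406/547 = 17.8135; c·n₁/n = 182·141/547 = 46.9141
RR_MH = (21.4973 + 4.0000 + 17.8135) / (41.5346 + 8.6000 + 46.9141) = 43.3109 / 97.0487 = 0.44628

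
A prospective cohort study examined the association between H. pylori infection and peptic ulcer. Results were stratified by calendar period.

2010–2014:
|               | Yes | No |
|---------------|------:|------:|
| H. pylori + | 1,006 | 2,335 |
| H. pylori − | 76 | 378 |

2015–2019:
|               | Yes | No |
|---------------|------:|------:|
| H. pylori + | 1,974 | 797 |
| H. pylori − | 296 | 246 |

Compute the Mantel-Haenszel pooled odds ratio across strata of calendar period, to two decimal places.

2.09

OR_MH = Σ(aᵢdᵢ/nᵢ) / Σ(bᵢcᵢ/nᵢ), where nᵢ is the stratum total.
Stratum 1 (2010–2014): n = 3795; a·d/n = 1006·378/3795 = 100.2024; b·c/n = 2335·76/3795 = 46.7615
Stratum 2 (2015–2019): n = 3313; a·d/n = 1974·246/3313 = 146.5753; b·c/n = 797·296/3313 = 71.2080
OR_MH = (100.2024 + 146.5753) / (46.7615 + 71.2080) = 246.7777 / 117.9695 = 2.09188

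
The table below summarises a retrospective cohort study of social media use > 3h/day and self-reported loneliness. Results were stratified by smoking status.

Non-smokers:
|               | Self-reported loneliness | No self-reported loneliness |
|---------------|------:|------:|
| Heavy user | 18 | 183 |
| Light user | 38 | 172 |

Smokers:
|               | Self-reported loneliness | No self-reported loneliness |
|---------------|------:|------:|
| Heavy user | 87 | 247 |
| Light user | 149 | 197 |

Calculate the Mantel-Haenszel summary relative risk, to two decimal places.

0.58

RR_MH = Σ(aᵢ·n₀ᵢ/nᵢ) / Σ(cᵢ·n₁ᵢ/nᵢ), with n₁ᵢ = aᵢ+bᵢ (exposed), n₀ᵢ = cᵢ+dᵢ (unexposed), nᵢ = n₁ᵢ+n₀ᵢ.
Stratum 1 (Non-smokers): n₁ = 201, n₀ = 210, n = 411; a·n₀/n = 18·210/411 = 9.1971; c·n₁/n = 38·201/411 = 18.5839
Stratum 2 (Smokers): n₁ = 334, n₀ = 346, n = 680; a·n₀/n = 87·346/680 = 44.2676; c·n₁/n = 149·334/680 = 73.1853
RR_MH = (9.1971 + 44.2676) / (18.5839 + 73.1853) = 53.4647 / 91.7692 = 0.58260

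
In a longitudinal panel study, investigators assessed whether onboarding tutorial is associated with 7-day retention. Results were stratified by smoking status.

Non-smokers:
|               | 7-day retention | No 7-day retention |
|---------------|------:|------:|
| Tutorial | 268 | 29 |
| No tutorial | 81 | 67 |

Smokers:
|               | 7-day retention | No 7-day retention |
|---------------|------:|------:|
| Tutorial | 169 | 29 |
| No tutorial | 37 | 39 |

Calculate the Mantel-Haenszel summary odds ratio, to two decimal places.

7.00

OR_MH = Σ(aᵢdᵢ/nᵢ) / Σ(bᵢcᵢ/nᵢ), where nᵢ is the stratum total.
Stratum 1 (Non-smokers): n = 445; a·d/n = 268·67/445 = 40.3506; b·c/n = 29·81/445 = 5.2787
Stratum 2 (Smokers): n = 274; a·d/n = 169·39/274 = 24.0547; b·c/n = 29·37/274 = 3.9161
OR_MH = (40.3506 + 24.0547) / (5.2787 + 3.9161) = 64.4053 / 9.1947 = 7.00460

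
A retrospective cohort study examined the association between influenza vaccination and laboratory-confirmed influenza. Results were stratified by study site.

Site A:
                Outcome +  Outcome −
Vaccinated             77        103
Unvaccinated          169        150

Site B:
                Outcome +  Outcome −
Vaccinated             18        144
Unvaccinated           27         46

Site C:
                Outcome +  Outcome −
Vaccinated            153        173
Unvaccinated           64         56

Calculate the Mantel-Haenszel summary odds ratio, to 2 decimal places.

OR_MH = Σ(aᵢdᵢ/nᵢ) / Σ(bᵢcᵢ/nᵢ), where nᵢ is the stratum total.
Stratum 1 (Site A): n = 499; a·d/n = 77·150/499 = 23.1463; b·c/n = 103·169/499 = 34.8838
Stratum 2 (Site B): n = 235; a·d/n = 18·46/235 = 3.5234; b·c/n = 144·27/235 = 16.5447
Stratum 3 (Site C): n = 446; a·d/n = 153·56/446 = 19.2108; b·c/n = 173·64/446 = 24.8251
OR_MH = (23.1463 + 3.5234 + 19.2108) / (34.8838 + 16.5447 + 24.8251) = 45.8805 / 76.2536 = 0.60168

0.60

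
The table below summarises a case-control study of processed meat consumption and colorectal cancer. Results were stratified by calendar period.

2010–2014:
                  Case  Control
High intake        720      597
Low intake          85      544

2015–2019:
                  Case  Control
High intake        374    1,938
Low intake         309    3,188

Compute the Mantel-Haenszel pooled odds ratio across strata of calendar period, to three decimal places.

OR_MH = Σ(aᵢdᵢ/nᵢ) / Σ(bᵢcᵢ/nᵢ), where nᵢ is the stratum total.
Stratum 1 (2010–2014): n = 1946; a·d/n = 720·544/1946 = 201.2744; b·c/n = 597·85/1946 = 26.0766
Stratum 2 (2015–2019): n = 5809; a·d/n = 374·3188/5809 = 205.2525; b·c/n = 1938·309/5809 = 103.0887
OR_MH = (201.2744 + 205.2525) / (26.0766 + 103.0887) = 406.5269 / 129.1652 = 3.14734

3.147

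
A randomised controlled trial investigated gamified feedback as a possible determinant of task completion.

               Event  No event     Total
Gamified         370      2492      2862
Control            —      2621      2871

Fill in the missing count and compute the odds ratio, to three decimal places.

The missing cell is in the unexposed row: 2871 − 2621 = 250.
So a = 370, b = 2492, c = 250, d = 2621.
OR = (a·d)/(b·c) = (370 × 2621) / (2492 × 250) = 969770 / 623000 = 1.55661

1.557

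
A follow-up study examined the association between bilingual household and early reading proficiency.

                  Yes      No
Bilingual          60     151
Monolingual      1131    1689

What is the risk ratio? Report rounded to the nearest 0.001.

Cells: a = 60, b = 151, c = 1131, d = 1689.
Risk in exposed = 60/211 = 0.28436; risk in unexposed = 1131/2820 = 0.40106.
RR = 0.28436 / 0.40106 = 0.70901
The risk is 29% lower among the exposed than among the unexposed.

0.709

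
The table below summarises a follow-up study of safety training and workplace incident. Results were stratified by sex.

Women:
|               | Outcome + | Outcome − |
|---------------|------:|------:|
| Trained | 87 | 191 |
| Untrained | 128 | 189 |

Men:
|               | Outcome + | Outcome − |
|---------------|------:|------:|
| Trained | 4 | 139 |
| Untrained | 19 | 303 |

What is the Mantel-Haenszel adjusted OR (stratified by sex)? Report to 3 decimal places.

OR_MH = Σ(aᵢdᵢ/nᵢ) / Σ(bᵢcᵢ/nᵢ), where nᵢ is the stratum total.
Stratum 1 (Women): n = 595; a·d/n = 87·189/595 = 27.6353; b·c/n = 191·128/595 = 41.0891
Stratum 2 (Men): n = 465; a·d/n = 4·303/465 = 2.6065; b·c/n = 139·19/465 = 5.6796
OR_MH = (27.6353 + 2.6065) / (41.0891 + 5.6796) = 30.2417 / 46.7686 = 0.64662

0.647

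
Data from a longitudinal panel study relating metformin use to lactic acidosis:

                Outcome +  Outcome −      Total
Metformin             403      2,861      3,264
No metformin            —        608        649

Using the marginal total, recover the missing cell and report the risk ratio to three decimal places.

1.954

The missing cell is in the unexposed row: 649 − 608 = 41.
So a = 403, b = 2861, c = 41, d = 608.
RR = [a/(a+b)] / [c/(c+d)] = (403/3264) / (41/649) = 0.12347/0.06317 = 1.95441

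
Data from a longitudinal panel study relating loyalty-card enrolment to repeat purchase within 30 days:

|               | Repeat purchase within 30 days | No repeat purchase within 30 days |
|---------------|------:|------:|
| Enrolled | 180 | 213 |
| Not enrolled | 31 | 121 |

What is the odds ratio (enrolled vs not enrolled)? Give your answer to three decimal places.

3.299

Cells: a = 180, b = 213, c = 31, d = 121.
OR = (a·d)/(b·c) = (180 × 121) / (213 × 31) = 21780 / 6603 = 3.29850
The odds of repeat purchase within 30 days are about 3.30 times as high in the enrolled group.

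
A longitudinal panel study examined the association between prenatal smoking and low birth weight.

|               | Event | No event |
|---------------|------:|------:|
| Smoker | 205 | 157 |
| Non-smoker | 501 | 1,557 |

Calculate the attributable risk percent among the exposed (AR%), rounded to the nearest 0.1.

57.0

Cells: a = 205, b = 157, c = 501, d = 1557.
Risk in exposed = 205/362 = 0.56630; risk in unexposed = 501/2058 = 0.24344.
RR = 0.56630/0.24344 = 2.32623
AR% = (RR − 1)/RR × 100 = (2.32623 − 1)/2.32623 × 100 = 57.0120%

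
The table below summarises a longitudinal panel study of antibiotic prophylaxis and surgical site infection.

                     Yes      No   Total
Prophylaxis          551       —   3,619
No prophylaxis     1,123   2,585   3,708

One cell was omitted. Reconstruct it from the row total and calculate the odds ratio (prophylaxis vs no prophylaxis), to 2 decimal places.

The missing cell is in the exposed row: 3619 − 551 = 3068.
So a = 551, b = 3068, c = 1123, d = 2585.
OR = (a·d)/(b·c) = (551 × 2585) / (3068 × 1123) = 1424335 / 3445364 = 0.41341

0.41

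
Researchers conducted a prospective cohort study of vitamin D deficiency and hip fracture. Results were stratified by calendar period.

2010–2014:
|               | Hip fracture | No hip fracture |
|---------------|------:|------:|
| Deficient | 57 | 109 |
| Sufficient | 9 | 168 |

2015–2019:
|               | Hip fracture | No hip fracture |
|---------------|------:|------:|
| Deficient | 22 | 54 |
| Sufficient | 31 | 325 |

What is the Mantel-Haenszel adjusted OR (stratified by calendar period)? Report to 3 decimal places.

6.603

OR_MH = Σ(aᵢdᵢ/nᵢ) / Σ(bᵢcᵢ/nᵢ), where nᵢ is the stratum total.
Stratum 1 (2010–2014): n = 343; a·d/n = 57·168/343 = 27.9184; b·c/n = 109·9/343 = 2.8601
Stratum 2 (2015–2019): n = 432; a·d/n = 22·325/432 = 16.5509; b·c/n = 54·31/432 = 3.8750
OR_MH = (27.9184 + 16.5509) / (2.8601 + 3.8750) = 44.4693 / 6.7351 = 6.60266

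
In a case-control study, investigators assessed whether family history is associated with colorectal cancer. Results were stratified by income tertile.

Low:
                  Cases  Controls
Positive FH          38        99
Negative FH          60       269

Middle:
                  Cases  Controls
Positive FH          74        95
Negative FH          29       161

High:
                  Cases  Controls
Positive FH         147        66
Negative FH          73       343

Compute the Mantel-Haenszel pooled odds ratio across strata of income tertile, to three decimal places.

4.818

OR_MH = Σ(aᵢdᵢ/nᵢ) / Σ(bᵢcᵢ/nᵢ), where nᵢ is the stratum total.
Stratum 1 (Low): n = 466; a·d/n = 38·269/466 = 21.9356; b·c/n = 99·60/466 = 12.7468
Stratum 2 (Middle): n = 359; a·d/n = 74·161/359 = 33.1866; b·c/n = 95·29/359 = 7.6741
Stratum 3 (High): n = 629; a·d/n = 147·343/629 = 80.1606; b·c/n = 66·73/629 = 7.6598
OR_MH = (21.9356 + 33.1866 + 80.1606) / (12.7468 + 7.6741 + 7.6598) = 135.2828 / 28.0807 = 4.81765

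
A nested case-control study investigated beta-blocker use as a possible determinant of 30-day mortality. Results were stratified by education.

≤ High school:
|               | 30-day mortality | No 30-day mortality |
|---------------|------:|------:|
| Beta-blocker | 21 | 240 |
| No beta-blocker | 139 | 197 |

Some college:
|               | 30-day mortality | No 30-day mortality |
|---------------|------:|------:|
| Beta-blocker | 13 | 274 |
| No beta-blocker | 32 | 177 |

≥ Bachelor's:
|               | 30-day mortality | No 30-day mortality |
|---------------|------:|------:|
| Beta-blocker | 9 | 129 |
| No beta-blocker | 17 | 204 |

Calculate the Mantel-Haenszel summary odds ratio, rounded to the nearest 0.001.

OR_MH = Σ(aᵢdᵢ/nᵢ) / Σ(bᵢcᵢ/nᵢ), where nᵢ is the stratum total.
Stratum 1 (≤ High school): n = 597; a·d/n = 21·197/597 = 6.9296; b·c/n = 240·139/597 = 55.8794
Stratum 2 (Some college): n = 496; a·d/n = 13·177/496 = 4.6391; b·c/n = 274·32/496 = 17.6774
Stratum 3 (≥ Bachelor's): n = 359; a·d/n = 9·204/359 = 5.1142; b·c/n = 129·17/359 = 6.1086
OR_MH = (6.9296 + 4.6391 + 5.1142) / (55.8794 + 17.6774 + 6.1086) = 16.6830 / 79.6655 = 0.20941

0.209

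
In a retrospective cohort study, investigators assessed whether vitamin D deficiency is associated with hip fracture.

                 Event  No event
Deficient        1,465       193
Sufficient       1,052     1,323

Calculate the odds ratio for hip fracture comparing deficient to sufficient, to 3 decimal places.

Cells: a = 1465, b = 193, c = 1052, d = 1323.
OR = (a·d)/(b·c) = (1465 × 1323) / (193 × 1052) = 1938195 / 203036 = 9.54607
The odds of hip fracture are about 9.55 times as high in the deficient group.

9.546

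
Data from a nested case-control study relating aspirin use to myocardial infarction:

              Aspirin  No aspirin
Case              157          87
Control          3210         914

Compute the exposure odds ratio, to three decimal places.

Reading the table with exposure as columns: a = 157 (Aspirin, case), b = 3210 (Aspirin, non-case), c = 87 (No aspirin, case), d = 914.
OR = (a·d)/(b·c) = (157 × 914) / (3210 × 87) = 143498 / 279270 = 0.51383
Exposure is associated with lower odds of myocardial infarction (OR = 0.51 < 1).

0.514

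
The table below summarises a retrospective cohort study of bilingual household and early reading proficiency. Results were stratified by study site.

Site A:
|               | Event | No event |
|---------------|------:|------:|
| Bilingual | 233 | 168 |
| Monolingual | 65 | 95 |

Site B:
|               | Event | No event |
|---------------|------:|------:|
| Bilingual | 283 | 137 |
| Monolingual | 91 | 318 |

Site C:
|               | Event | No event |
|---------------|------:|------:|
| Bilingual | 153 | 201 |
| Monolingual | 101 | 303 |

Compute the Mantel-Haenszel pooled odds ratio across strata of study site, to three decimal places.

3.413

OR_MH = Σ(aᵢdᵢ/nᵢ) / Σ(bᵢcᵢ/nᵢ), where nᵢ is the stratum total.
Stratum 1 (Site A): n = 561; a·d/n = 233·95/561 = 39.4563; b·c/n = 168·65/561 = 19.4652
Stratum 2 (Site B): n = 829; a·d/n = 283·318/829 = 108.5573; b·c/n = 137·91/829 = 15.0386
Stratum 3 (Site C): n = 758; a·d/n = 153·303/758 = 61.1596; b·c/n = 201·101/758 = 26.7823
OR_MH = (39.4563 + 108.5573 + 61.1596) / (19.4652 + 15.0386 + 26.7823) = 209.1733 / 61.2862 = 3.41306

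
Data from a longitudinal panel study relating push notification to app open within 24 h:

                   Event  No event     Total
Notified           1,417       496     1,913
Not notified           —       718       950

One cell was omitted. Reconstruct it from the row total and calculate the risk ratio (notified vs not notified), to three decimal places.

The missing cell is in the unexposed row: 950 − 718 = 232.
So a = 1417, b = 496, c = 232, d = 718.
RR = [a/(a+b)] / [c/(c+d)] = (1417/1913) / (232/950) = 0.74072/0.24421 = 3.03313

3.033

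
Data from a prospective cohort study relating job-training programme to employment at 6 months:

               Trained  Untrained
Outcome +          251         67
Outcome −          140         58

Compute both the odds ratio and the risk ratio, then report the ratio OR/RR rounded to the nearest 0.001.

1.296

Reading the table with exposure as columns: a = 251 (Trained, case), b = 140 (Trained, non-case), c = 67 (Untrained, case), d = 58.
OR = (251·58)/(140·67) = 14558/9380 = 1.55203
Risk in exposed = 251/391 = 0.64194; risk in unexposed = 67/125 = 0.53600; RR = 1.19766
OR/RR = 1.55203 / 1.19766 = 1.29589
The outcome is not rare, so the OR lies further from 1 than the RR.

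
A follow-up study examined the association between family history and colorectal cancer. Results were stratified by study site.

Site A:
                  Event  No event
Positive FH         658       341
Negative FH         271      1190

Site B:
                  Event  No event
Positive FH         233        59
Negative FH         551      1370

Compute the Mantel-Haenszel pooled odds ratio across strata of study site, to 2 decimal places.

OR_MH = Σ(aᵢdᵢ/nᵢ) / Σ(bᵢcᵢ/nᵢ), where nᵢ is the stratum total.
Stratum 1 (Site A): n = 2460; a·d/n = 658·1190/2460 = 318.3008; b·c/n = 341·271/2460 = 37.5654
Stratum 2 (Site B): n = 2213; a·d/n = 233·1370/2213 = 144.2431; b·c/n = 59·551/2213 = 14.6900
OR_MH = (318.3008 + 144.2431) / (37.5654 + 14.6900) = 462.5439 / 52.2555 = 8.85159

8.85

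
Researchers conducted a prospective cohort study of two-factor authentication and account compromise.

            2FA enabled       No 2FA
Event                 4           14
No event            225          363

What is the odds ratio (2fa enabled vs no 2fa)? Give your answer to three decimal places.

Reading the table with exposure as columns: a = 4 (2FA enabled, case), b = 225 (2FA enabled, non-case), c = 14 (No 2FA, case), d = 363.
OR = (a·d)/(b·c) = (4 × 363) / (225 × 14) = 1452 / 3150 = 0.46095
Exposure is associated with lower odds of account compromise (OR = 0.46 < 1).

0.461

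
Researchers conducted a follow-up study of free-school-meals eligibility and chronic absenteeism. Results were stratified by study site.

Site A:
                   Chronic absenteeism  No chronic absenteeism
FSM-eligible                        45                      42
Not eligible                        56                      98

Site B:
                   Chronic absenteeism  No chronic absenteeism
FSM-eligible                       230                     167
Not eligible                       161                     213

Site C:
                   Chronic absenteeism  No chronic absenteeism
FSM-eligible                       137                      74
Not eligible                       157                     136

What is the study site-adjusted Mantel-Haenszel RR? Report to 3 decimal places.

1.303

RR_MH = Σ(aᵢ·n₀ᵢ/nᵢ) / Σ(cᵢ·n₁ᵢ/nᵢ), with n₁ᵢ = aᵢ+bᵢ (exposed), n₀ᵢ = cᵢ+dᵢ (unexposed), nᵢ = n₁ᵢ+n₀ᵢ.
Stratum 1 (Site A): n₁ = 87, n₀ = 154, n = 241; a·n₀/n = 45·154/241 = 28.7552; c·n₁/n = 56·87/241 = 20.2158
Stratum 2 (Site B): n₁ = 397, n₀ = 374, n = 771; a·n₀/n = 230·374/771 = 111.5694; c·n₁/n = 161·397/771 = 82.9014
Stratum 3 (Site C): n₁ = 211, n₀ = 293, n = 504; a·n₀/n = 137·293/504 = 79.6448; c·n₁/n = 157·211/504 = 65.7282
RR_MH = (28.7552 + 111.5694 + 79.6448) / (20.2158 + 82.9014 + 65.7282) = 219.9694 / 168.8454 = 1.30279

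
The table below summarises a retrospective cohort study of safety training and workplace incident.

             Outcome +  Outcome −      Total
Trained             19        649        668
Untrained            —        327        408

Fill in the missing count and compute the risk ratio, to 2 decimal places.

0.14

The missing cell is in the unexposed row: 408 − 327 = 81.
So a = 19, b = 649, c = 81, d = 327.
RR = [a/(a+b)] / [c/(c+d)] = (19/668) / (81/408) = 0.02844/0.19853 = 0.14327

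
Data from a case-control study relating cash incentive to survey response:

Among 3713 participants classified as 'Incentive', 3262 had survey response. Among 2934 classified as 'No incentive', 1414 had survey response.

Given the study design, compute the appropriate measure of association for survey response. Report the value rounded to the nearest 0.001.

7.775

From the description: a = 3262, b = 451, c = 1414, d = 1520.
This is a case-control study: participants were sampled on outcome status, so risks in the source population cannot be estimated directly — relative risk is not valid here. The odds ratio is the appropriate measure.
OR = (a·d)/(b·c) = (3262 × 1520) / (451 × 1414) = 4958240 / 637714 = 7.77502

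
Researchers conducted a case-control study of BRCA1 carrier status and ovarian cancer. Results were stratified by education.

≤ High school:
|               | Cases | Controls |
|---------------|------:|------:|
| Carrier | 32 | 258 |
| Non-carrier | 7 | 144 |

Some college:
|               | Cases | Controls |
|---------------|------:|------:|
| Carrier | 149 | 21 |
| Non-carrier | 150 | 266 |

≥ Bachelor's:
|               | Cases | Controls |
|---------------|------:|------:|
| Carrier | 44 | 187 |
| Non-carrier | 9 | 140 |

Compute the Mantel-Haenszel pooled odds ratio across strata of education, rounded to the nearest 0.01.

OR_MH = Σ(aᵢdᵢ/nᵢ) / Σ(bᵢcᵢ/nᵢ), where nᵢ is the stratum total.
Stratum 1 (≤ High school): n = 441; a·d/n = 32·144/441 = 10.4490; b·c/n = 258·7/441 = 4.0952
Stratum 2 (Some college): n = 586; a·d/n = 149·266/586 = 67.6348; b·c/n = 21·150/586 = 5.3754
Stratum 3 (≥ Bachelor's): n = 380; a·d/n = 44·140/380 = 16.2105; b·c/n = 187·9/380 = 4.4289
OR_MH = (10.4490 + 67.6348 + 16.2105) / (4.0952 + 5.3754 + 4.4289) = 94.2943 / 13.8996 = 6.78395

6.78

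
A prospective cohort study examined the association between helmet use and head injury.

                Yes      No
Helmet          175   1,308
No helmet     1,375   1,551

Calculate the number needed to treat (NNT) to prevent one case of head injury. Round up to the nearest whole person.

3

Risk in treated group = 175/1483 = 0.11800; risk in control = 1375/2926 = 0.46992.
Absolute risk reduction = 0.46992 − 0.11800 = 0.35192
NNT = 1 / ARR = 1 / 0.35192 = 2.842 → round up → 3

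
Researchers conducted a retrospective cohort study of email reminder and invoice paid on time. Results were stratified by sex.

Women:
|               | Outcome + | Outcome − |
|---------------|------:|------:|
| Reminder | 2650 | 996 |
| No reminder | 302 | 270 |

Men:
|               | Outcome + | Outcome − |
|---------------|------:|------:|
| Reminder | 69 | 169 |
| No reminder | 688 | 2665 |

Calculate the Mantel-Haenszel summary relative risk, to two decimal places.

RR_MH = Σ(aᵢ·n₀ᵢ/nᵢ) / Σ(cᵢ·n₁ᵢ/nᵢ), with n₁ᵢ = aᵢ+bᵢ (exposed), n₀ᵢ = cᵢ+dᵢ (unexposed), nᵢ = n₁ᵢ+n₀ᵢ.
Stratum 1 (Women): n₁ = 3646, n₀ = 572, n = 4218; a·n₀/n = 2650·572/4218 = 359.3646; c·n₁/n = 302·3646/4218 = 261.0460
Stratum 2 (Men): n₁ = 238, n₀ = 3353, n = 3591; a·n₀/n = 69·3353/3591 = 64.4269; c·n₁/n = 688·238/3591 = 45.5984
RR_MH = (359.3646 + 64.4269) / (261.0460 + 45.5984) = 423.7915 / 306.6444 = 1.38203

1.38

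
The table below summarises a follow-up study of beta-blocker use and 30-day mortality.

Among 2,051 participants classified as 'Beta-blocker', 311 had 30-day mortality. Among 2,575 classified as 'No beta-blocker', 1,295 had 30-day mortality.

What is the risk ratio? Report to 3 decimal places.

0.302

From the description: a = 311, b = 1740, c = 1295, d = 1280.
Risk in exposed = 311/2051 = 0.15163; risk in unexposed = 1295/2575 = 0.50291.
RR = 0.15163 / 0.50291 = 0.30151
The risk is 70% lower among the exposed than among the unexposed.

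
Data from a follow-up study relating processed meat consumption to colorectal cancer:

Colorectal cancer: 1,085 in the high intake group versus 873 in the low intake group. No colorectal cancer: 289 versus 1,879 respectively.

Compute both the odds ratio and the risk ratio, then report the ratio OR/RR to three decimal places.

From the description: a = 1085, b = 289, c = 873, d = 1879.
OR = (1085·1879)/(289·873) = 2038715/252297 = 8.08062
Risk in exposed = 1085/1374 = 0.78967; risk in unexposed = 873/2752 = 0.31722; RR = 2.48930
OR/RR = 8.08062 / 2.48930 = 3.24614
The outcome is not rare, so the OR lies further from 1 than the RR.

3.246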